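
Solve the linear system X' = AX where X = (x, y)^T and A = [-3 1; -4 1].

x(t) = c_1e^(-t) + c_2te^(-t), y(t) = 2c_1e^(-t) + 2c_2te^(-t) + c_2e^(-t)

Coefficient matrix A = [[-3, 1], [-4, 1]].
Characteristic polynomial det(A - λI) = λ^2 + 2λ + 1 = 0.
Single eigenvalue λ = -1 with algebraic multiplicity 2.
Eigenvector v = (1,2); generalized eigenvector w with (A-λI)w=v is (0,1).
General solution: e^(-t)[c_1·v + c_2·(t·v + w)].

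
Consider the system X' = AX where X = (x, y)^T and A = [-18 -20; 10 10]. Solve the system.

Coefficient matrix A = [[-18, -20], [10, 10]].
Characteristic polynomial det(A - λI) = λ^2 + 8λ + 20 = 0.
Eigenvalues λ = -4 ± 2i (complex conjugate pair).
For λ=-4+2i: an eigenvector is (1,-1) - i(3,-2) = (1 - 3i, -1 + 2i).
A real fundamental pair from Re and Im of e^((-4+2i)t)v: X_1 = e^(-4t)(cos(2t)·(1,-1) + sin(2t)·(3,-2)), X_2 = e^(-4t)(sin(2t)·(1,-1) - cos(2t)·(3,-2)).
General solution: C_1X_1 + C_2X_2.

x(t) = 3C_1e^(-4t)sin(2t) + C_1e^(-4t)cos(2t) + C_2e^(-4t)sin(2t) - 3C_2e^(-4t)cos(2t), y(t) = -2C_1e^(-4t)sin(2t) - C_1e^(-4t)cos(2t) - C_2e^(-4t)sin(2t) + 2C_2e^(-4t)cos(2t)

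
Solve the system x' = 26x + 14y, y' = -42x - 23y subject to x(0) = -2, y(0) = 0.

Coefficient matrix A = [[26, 14], [-42, -23]].
Characteristic polynomial det(A - λI) = λ^2 - 3λ - 10 = 0.
Eigenvalues λ = 5, -2.
For λ=5: (A-λI) row 1 is [21, 14], so an eigenvector is (2, -3).
For λ=-2: (A-λI) row 1 is [28, 14], so an eigenvector is (1, -2).
General solution: c_1e^(5t)(2,-3) + c_2e^(-2t)(1,-2).
Applying x(0)=-2, y(0)=0 gives c_1=-4, c_2=6.

x(t) = -8e^(5t) + 6e^(-2t), y(t) = 12e^(5t) - 12e^(-2t)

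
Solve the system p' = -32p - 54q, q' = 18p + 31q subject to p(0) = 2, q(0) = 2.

Coefficient matrix A = [[-32, -54], [18, 31]].
Characteristic polynomial det(A - λI) = λ^2 + λ - 20 = 0.
Eigenvalues λ = 4, -5.
For λ=4: (A-λI) row 1 is [-36, -54], so an eigenvector is (-3, 2).
For λ=-5: (A-λI) row 1 is [-27, -54], so an eigenvector is (-2, 1).
General solution: K_1e^(4t)(-3,2) + K_2e^(-5t)(-2,1).
Applying p(0)=2, q(0)=2 gives K_1=6, K_2=-10.

p(t) = -18e^(4t) + 20e^(-5t), q(t) = 12e^(4t) - 10e^(-5t)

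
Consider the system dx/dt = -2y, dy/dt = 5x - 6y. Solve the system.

Coefficient matrix A = [[0, -2], [5, -6]].
Characteristic polynomial det(A - λI) = λ^2 + 6λ + 10 = 0.
Eigenvalues λ = -3 ± i (complex conjugate pair).
For λ=-3+i: an eigenvector is (1,2) - i(-1,-1) = (1 + i, 2 + i).
A real fundamental pair from Re and Im of e^((-3+i)t)v: X_1 = e^(-3t)(cos(t)·(1,2) + sin(t)·(-1,-1)), X_2 = e^(-3t)(sin(t)·(1,2) - cos(t)·(-1,-1)).
General solution: c_1X_1 + c_2X_2.

x(t) = -c_1e^(-3t)sin(t) + c_1e^(-3t)cos(t) + c_2e^(-3t)sin(t) + c_2e^(-3t)cos(t), y(t) = -c_1e^(-3t)sin(t) + 2c_1e^(-3t)cos(t) + 2c_2e^(-3t)sin(t) + c_2e^(-3t)cos(t)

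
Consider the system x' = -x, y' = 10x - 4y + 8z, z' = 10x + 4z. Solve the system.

x(t) = C_1e^(-t), y(t) = -2C_1e^(-t) + C_2e^(-4t) + C_3e^(4t), z(t) = -2C_1e^(-t) + C_3e^(4t)

Coefficient matrix A = [[-1, 0, 0], [10, -4, 8], [10, 0, 4]].
det(A - λI) = 0 gives eigenvalues λ = -1, -4, 4.
For λ=-1: eigenvector (1,-2,-2).
For λ=-4: eigenvector (0,1,0).
For λ=4: eigenvector (0,1,1).
General solution: C_1e^(-t)(1,-2,-2) + C_2e^(-4t)(0,1,0) + C_3e^(4t)(0,1,1).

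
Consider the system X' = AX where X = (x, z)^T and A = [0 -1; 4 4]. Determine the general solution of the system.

Coefficient matrix A = [[0, -1], [4, 4]].
Characteristic polynomial det(A - λI) = λ^2 - 4λ + 4 = 0.
Single eigenvalue λ = 2 with algebraic multiplicity 2.
Eigenvector v = (1,-2); generalized eigenvector w with (A-λI)w=v is (-2,3).
General solution: e^(2t)[K_1·v + K_2·(t·v + w)].

x(t) = K_1e^(2t) + K_2te^(2t) - 2K_2e^(2t), z(t) = -2K_1e^(2t) - 2K_2te^(2t) + 3K_2e^(2t)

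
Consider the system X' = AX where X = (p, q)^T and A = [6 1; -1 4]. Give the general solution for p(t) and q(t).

Coefficient matrix A = [[6, 1], [-1, 4]].
Characteristic polynomial det(A - λI) = λ^2 - 10λ + 25 = 0.
Single eigenvalue λ = 5 with algebraic multiplicity 2.
Eigenvector v = (1,-1); generalized eigenvector w with (A-λI)w=v is (0,1).
General solution: e^(5t)[K_1·v + K_2·(t·v + w)].

p(t) = K_1e^(5t) + K_2te^(5t), q(t) = -K_1e^(5t) - K_2te^(5t) + K_2e^(5t)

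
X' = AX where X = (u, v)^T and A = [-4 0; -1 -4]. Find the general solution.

Coefficient matrix A = [[-4, 0], [-1, -4]].
Characteristic polynomial det(A - λI) = λ^2 + 8λ + 16 = 0.
Single eigenvalue λ = -4 with algebraic multiplicity 2.
Eigenvector v = (0,-1); generalized eigenvector w with (A-λI)w=v is (1,1).
General solution: e^(-4t)[c_1·v + c_2·(t·v + w)].

u(t) = c_2e^(-4t), v(t) = -c_1e^(-4t) - c_2te^(-4t) + c_2e^(-4t)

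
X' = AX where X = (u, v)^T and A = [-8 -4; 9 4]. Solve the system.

u(t) = 2c_1e^(-2t) + 2c_2te^(-2t) - c_2e^(-2t), v(t) = -3c_1e^(-2t) - 3c_2te^(-2t) + c_2e^(-2t)

Coefficient matrix A = [[-8, -4], [9, 4]].
Characteristic polynomial det(A - λI) = λ^2 + 4λ + 4 = 0.
Single eigenvalue λ = -2 with algebraic multiplicity 2.
Eigenvector v = (2,-3); generalized eigenvector w with (A-λI)w=v is (-1,1).
General solution: e^(-2t)[c_1·v + c_2·(t·v + w)].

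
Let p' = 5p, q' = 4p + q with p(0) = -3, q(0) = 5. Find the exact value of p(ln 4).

-3072

A = [[5,0],[4,1]]; eigenvalues λ = 5, 1.
Eigenvectors: (1,1) for λ=5, (0,-1) for λ=1.
From the initial condition, c_1 = -3, c_2 = -8.
p(ln 4) = (-3)(4^5)(1) + (-8)(4^1)(0) = -3072.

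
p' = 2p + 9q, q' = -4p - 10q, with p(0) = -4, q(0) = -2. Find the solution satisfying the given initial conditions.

p(t) = -42te^(-4t) - 4e^(-4t), q(t) = 28te^(-4t) - 2e^(-4t)

Coefficient matrix A = [[2, 9], [-4, -10]].
Characteristic polynomial det(A - λI) = λ^2 + 8λ + 16 = 0.
Single eigenvalue λ = -4 with algebraic multiplicity 2.
Eigenvector v = (3,-2); generalized eigenvector w with (A-λI)w=v is (2,-1).
General solution: e^(-4t)[K_1·v + K_2·(t·v + w)].
Applying p(0)=-4, q(0)=-2 gives K_1=8, K_2=-14.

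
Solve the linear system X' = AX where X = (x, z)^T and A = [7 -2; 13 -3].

x(t) = K_1e^(2t)sin(t) + K_1e^(2t)cos(t) + K_2e^(2t)sin(t) - K_2e^(2t)cos(t), z(t) = 3K_1e^(2t)sin(t) + 2K_1e^(2t)cos(t) + 2K_2e^(2t)sin(t) - 3K_2e^(2t)cos(t)

Coefficient matrix A = [[7, -2], [13, -3]].
Characteristic polynomial det(A - λI) = λ^2 - 4λ + 5 = 0.
Eigenvalues λ = 2 ± i (complex conjugate pair).
For λ=2+i: an eigenvector is (1,2) - i(1,3) = (1 - i, 2 - 3i).
A real fundamental pair from Re and Im of e^((2+i)t)v: X_1 = e^(2t)(cos(t)·(1,2) + sin(t)·(1,3)), X_2 = e^(2t)(sin(t)·(1,2) - cos(t)·(1,3)).
General solution: K_1X_1 + K_2X_2.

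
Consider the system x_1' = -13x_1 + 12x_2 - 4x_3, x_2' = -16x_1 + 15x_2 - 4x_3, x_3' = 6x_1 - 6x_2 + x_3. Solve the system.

Coefficient matrix A = [[-13, 12, -4], [-16, 15, -4], [6, -6, 1]].
det(A - λI) = 0 gives eigenvalues λ = 1, 3, -1.
For λ=1: eigenvector (-2,-2,1).
For λ=3: eigenvector (6,7,-3).
For λ=-1: eigenvector (1,1,0).
General solution: K_1e^(t)(-2,-2,1) + K_2e^(3t)(6,7,-3) + K_3e^(-t)(1,1,0).

x_1(t) = -2K_1e^(t) + 6K_2e^(3t) + K_3e^(-t), x_2(t) = -2K_1e^(t) + 7K_2e^(3t) + K_3e^(-t), x_3(t) = K_1e^(t) - 3K_2e^(3t)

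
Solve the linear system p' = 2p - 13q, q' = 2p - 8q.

p(t) = 3c_1e^(-3t)sin(t) - 2c_1e^(-3t)cos(t) - 2c_2e^(-3t)sin(t) - 3c_2e^(-3t)cos(t), q(t) = c_1e^(-3t)sin(t) - c_1e^(-3t)cos(t) - c_2e^(-3t)sin(t) - c_2e^(-3t)cos(t)

Coefficient matrix A = [[2, -13], [2, -8]].
Characteristic polynomial det(A - λI) = λ^2 + 6λ + 10 = 0.
Eigenvalues λ = -3 ± i (complex conjugate pair).
For λ=-3+i: an eigenvector is (-2,-1) - i(3,1) = (-2 - 3i, -1 - i).
A real fundamental pair from Re and Im of e^((-3+i)t)v: X_1 = e^(-3t)(cos(t)·(-2,-1) + sin(t)·(3,1)), X_2 = e^(-3t)(sin(t)·(-2,-1) - cos(t)·(3,1)).
General solution: c_1X_1 + c_2X_2.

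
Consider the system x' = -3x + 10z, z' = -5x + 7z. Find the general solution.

x(t) = C_1e^(2t)sin(5t) - C_1e^(2t)cos(5t) - C_2e^(2t)sin(5t) - C_2e^(2t)cos(5t), z(t) = C_1e^(2t)sin(5t) - C_2e^(2t)cos(5t)

Coefficient matrix A = [[-3, 10], [-5, 7]].
Characteristic polynomial det(A - λI) = λ^2 - 4λ + 29 = 0.
Eigenvalues λ = 2 ± 5i (complex conjugate pair).
For λ=2+5i: an eigenvector is (-1,0) - i(1,1) = (-1 - i, 0 - i).
A real fundamental pair from Re and Im of e^((2+5i)t)v: X_1 = e^(2t)(cos(5t)·(-1,0) + sin(5t)·(1,1)), X_2 = e^(2t)(sin(5t)·(-1,0) - cos(5t)·(1,1)).
General solution: C_1X_1 + C_2X_2.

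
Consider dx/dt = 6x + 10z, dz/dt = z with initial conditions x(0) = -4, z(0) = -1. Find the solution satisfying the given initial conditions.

x(t) = -6e^(6t) + 2e^(t), z(t) = -e^(t)

Coefficient matrix A = [[6, 10], [0, 1]].
Characteristic polynomial det(A - λI) = λ^2 - 7λ + 6 = 0.
Eigenvalues λ = 6, 1.
For λ=6: (A-λI) row 1 is [0, 10], so an eigenvector is (-1, 0).
For λ=1: (A-λI) row 1 is [5, 10], so an eigenvector is (-2, 1).
General solution: K_1e^(6t)(-1,0) + K_2e^(t)(-2,1).
Applying x(0)=-4, z(0)=-1 gives K_1=6, K_2=-1.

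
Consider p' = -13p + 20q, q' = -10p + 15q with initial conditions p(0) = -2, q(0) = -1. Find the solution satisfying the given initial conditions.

p(t) = 4e^(t)sin(2t) - 2e^(t)cos(2t), q(t) = 3e^(t)sin(2t) - e^(t)cos(2t)

Coefficient matrix A = [[-13, 20], [-10, 15]].
Characteristic polynomial det(A - λI) = λ^2 - 2λ + 5 = 0.
Eigenvalues λ = 1 ± 2i (complex conjugate pair).
For λ=1+2i: an eigenvector is (1,1) - i(3,2) = (1 - 3i, 1 - 2i).
A real fundamental pair from Re and Im of e^((1+2i)t)v: X_1 = e^(t)(cos(2t)·(1,1) + sin(2t)·(3,2)), X_2 = e^(t)(sin(2t)·(1,1) - cos(2t)·(3,2)).
General solution: c_1X_1 + c_2X_2.
Applying p(0)=-2, q(0)=-1 gives c_1=1, c_2=1.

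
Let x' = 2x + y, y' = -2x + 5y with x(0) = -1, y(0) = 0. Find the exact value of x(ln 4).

A = [[2,1],[-2,5]]; eigenvalues λ = 3, 4.
Eigenvectors: (1,1) for λ=3, (-1,-2) for λ=4.
From the initial condition, c_1 = -2, c_2 = -1.
x(ln 4) = (-2)(4^3)(1) + (-1)(4^4)(-1) = 128.

128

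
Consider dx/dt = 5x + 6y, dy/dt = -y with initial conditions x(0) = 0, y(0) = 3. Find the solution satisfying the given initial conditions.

Coefficient matrix A = [[5, 6], [0, -1]].
Characteristic polynomial det(A - λI) = λ^2 - 4λ - 5 = 0.
Eigenvalues λ = -1, 5.
For λ=-1: (A-λI) row 1 is [6, 6], so an eigenvector is (-1, 1).
For λ=5: (A-λI) row 1 is [0, 6], so an eigenvector is (-1, 0).
General solution: C_1e^(-t)(-1,1) + C_2e^(5t)(-1,0).
Applying x(0)=0, y(0)=3 gives C_1=3, C_2=-3.

x(t) = 3e^(5t) - 3e^(-t), y(t) = 3e^(-t)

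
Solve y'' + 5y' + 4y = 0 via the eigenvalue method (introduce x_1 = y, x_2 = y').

y(t) = K_1e^(-4t) + K_2e^(-t)

Let x_1 = y, x_2 = y'. Then x_1' = x_2 and x_2' = -4x_1 - 5x_2.
A = [[0,1],[-4,-5]]; det(A-λI) = λ^2 + 5λ + 4.
Eigenvalues λ = -4, -1 with eigenvectors (1,-4), (1,-1).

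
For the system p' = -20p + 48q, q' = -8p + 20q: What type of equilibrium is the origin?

A = [[-20,48],[-8,20]]; det(A-λI) = λ^2 - 16.
λ = -4, 4: opposite signs.

saddle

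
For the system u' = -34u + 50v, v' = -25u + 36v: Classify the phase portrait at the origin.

A = [[-34,50],[-25,36]]; det(A-λI) = λ^2 - 2λ + 26.
λ = 1 ± 5i: positive real part.

unstable spiral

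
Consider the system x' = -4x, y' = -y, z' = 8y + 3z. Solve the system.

Coefficient matrix A = [[-4, 0, 0], [0, -1, 0], [0, 8, 3]].
det(A - λI) = 0 gives eigenvalues λ = -4, -1, 3.
For λ=-4: eigenvector (1,0,0).
For λ=-1: eigenvector (0,1,-2).
For λ=3: eigenvector (0,0,1).
General solution: C_1e^(-4t)(1,0,0) + C_2e^(-t)(0,1,-2) + C_3e^(3t)(0,0,1).

x(t) = C_1e^(-4t), y(t) = C_2e^(-t), z(t) = -2C_2e^(-t) + C_3e^(3t)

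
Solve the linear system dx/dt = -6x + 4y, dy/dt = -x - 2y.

Coefficient matrix A = [[-6, 4], [-1, -2]].
Characteristic polynomial det(A - λI) = λ^2 + 8λ + 16 = 0.
Single eigenvalue λ = -4 with algebraic multiplicity 2.
Eigenvector v = (-2,-1); generalized eigenvector w with (A-λI)w=v is (1,0).
General solution: e^(-4t)[c_1·v + c_2·(t·v + w)].

x(t) = -2c_1e^(-4t) - 2c_2te^(-4t) + c_2e^(-4t), y(t) = -c_1e^(-4t) - c_2te^(-4t)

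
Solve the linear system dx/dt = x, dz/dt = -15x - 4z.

Coefficient matrix A = [[1, 0], [-15, -4]].
Characteristic polynomial det(A - λI) = λ^2 + 3λ - 4 = 0.
Eigenvalues λ = -4, 1.
For λ=-4: (A-λI) row 1 is [5, 0], so an eigenvector is (0, 1).
For λ=1: (A-λI) row 2 is [-15, -5], so an eigenvector is (1, -3).
General solution: C_1e^(-4t)(0,1) + C_2e^(t)(1,-3).

x(t) = C_2e^(t), z(t) = C_1e^(-4t) - 3C_2e^(t)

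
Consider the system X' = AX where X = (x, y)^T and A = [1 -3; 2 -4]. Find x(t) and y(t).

x(t) = 3C_1e^(-t) - C_2e^(-2t), y(t) = 2C_1e^(-t) - C_2e^(-2t)

Coefficient matrix A = [[1, -3], [2, -4]].
Characteristic polynomial det(A - λI) = λ^2 + 3λ + 2 = 0.
Eigenvalues λ = -1, -2.
For λ=-1: (A-λI) row 1 is [2, -3], so an eigenvector is (3, 2).
For λ=-2: (A-λI) row 1 is [3, -3], so an eigenvector is (-1, -1).
General solution: C_1e^(-t)(3,2) + C_2e^(-2t)(-1,-1).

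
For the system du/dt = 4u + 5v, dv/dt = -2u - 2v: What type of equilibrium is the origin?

A = [[4,5],[-2,-2]]; det(A-λI) = λ^2 - 2λ + 2.
λ = 1 ± i: positive real part.

unstable spiral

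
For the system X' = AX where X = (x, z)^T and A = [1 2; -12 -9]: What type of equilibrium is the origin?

stable node

A = [[1,2],[-12,-9]]; det(A-λI) = λ^2 + 8λ + 15.
λ = -3, -5: both negative.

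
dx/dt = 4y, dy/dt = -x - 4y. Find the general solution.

Coefficient matrix A = [[0, 4], [-1, -4]].
Characteristic polynomial det(A - λI) = λ^2 + 4λ + 4 = 0.
Single eigenvalue λ = -2 with algebraic multiplicity 2.
Eigenvector v = (-2,1); generalized eigenvector w with (A-λI)w=v is (-1,0).
General solution: e^(-2t)[C_1·v + C_2·(t·v + w)].

x(t) = -2C_1e^(-2t) - 2C_2te^(-2t) - C_2e^(-2t), y(t) = C_1e^(-2t) + C_2te^(-2t)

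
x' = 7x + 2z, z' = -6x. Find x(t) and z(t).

Coefficient matrix A = [[7, 2], [-6, 0]].
Characteristic polynomial det(A - λI) = λ^2 - 7λ + 12 = 0.
Eigenvalues λ = 4, 3.
For λ=4: (A-λI) row 1 is [3, 2], so an eigenvector is (2, -3).
For λ=3: (A-λI) row 1 is [4, 2], so an eigenvector is (1, -2).
General solution: C_1e^(4t)(2,-3) + C_2e^(3t)(1,-2).

x(t) = 2C_1e^(4t) + C_2e^(3t), z(t) = -3C_1e^(4t) - 2C_2e^(3t)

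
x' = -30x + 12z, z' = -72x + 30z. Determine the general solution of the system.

Coefficient matrix A = [[-30, 12], [-72, 30]].
Characteristic polynomial det(A - λI) = λ^2 - 36 = 0.
Eigenvalues λ = 6, -6.
For λ=6: (A-λI) row 1 is [-36, 12], so an eigenvector is (-1, -3).
For λ=-6: (A-λI) row 1 is [-24, 12], so an eigenvector is (1, 2).
General solution: K_1e^(6t)(-1,-3) + K_2e^(-6t)(1,2).

x(t) = -K_1e^(6t) + K_2e^(-6t), z(t) = -3K_1e^(6t) + 2K_2e^(-6t)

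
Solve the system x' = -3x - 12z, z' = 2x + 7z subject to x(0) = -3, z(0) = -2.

x(t) = 18e^(3t) - 21e^(t), z(t) = -9e^(3t) + 7e^(t)

Coefficient matrix A = [[-3, -12], [2, 7]].
Characteristic polynomial det(A - λI) = λ^2 - 4λ + 3 = 0.
Eigenvalues λ = 1, 3.
For λ=1: (A-λI) row 1 is [-4, -12], so an eigenvector is (3, -1).
For λ=3: (A-λI) row 1 is [-6, -12], so an eigenvector is (2, -1).
General solution: c_1e^(t)(3,-1) + c_2e^(3t)(2,-1).
Applying x(0)=-3, z(0)=-2 gives c_1=-7, c_2=9.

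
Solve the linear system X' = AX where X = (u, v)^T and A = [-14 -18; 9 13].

Coefficient matrix A = [[-14, -18], [9, 13]].
Characteristic polynomial det(A - λI) = λ^2 + λ - 20 = 0.
Eigenvalues λ = 4, -5.
For λ=4: (A-λI) row 1 is [-18, -18], so an eigenvector is (1, -1).
For λ=-5: (A-λI) row 1 is [-9, -18], so an eigenvector is (2, -1).
General solution: C_1e^(4t)(1,-1) + C_2e^(-5t)(2,-1).

u(t) = C_1e^(4t) + 2C_2e^(-5t), v(t) = -C_1e^(4t) - C_2e^(-5t)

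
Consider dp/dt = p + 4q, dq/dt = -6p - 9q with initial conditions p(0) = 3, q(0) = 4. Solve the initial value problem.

p(t) = 17e^(-3t) - 14e^(-5t), q(t) = -17e^(-3t) + 21e^(-5t)

Coefficient matrix A = [[1, 4], [-6, -9]].
Characteristic polynomial det(A - λI) = λ^2 + 8λ + 15 = 0.
Eigenvalues λ = -3, -5.
For λ=-3: (A-λI) row 1 is [4, 4], so an eigenvector is (1, -1).
For λ=-5: (A-λI) row 1 is [6, 4], so an eigenvector is (2, -3).
General solution: C_1e^(-3t)(1,-1) + C_2e^(-5t)(2,-3).
Applying p(0)=3, q(0)=4 gives C_1=17, C_2=-7.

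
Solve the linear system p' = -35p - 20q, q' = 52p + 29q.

Coefficient matrix A = [[-35, -20], [52, 29]].
Characteristic polynomial det(A - λI) = λ^2 + 6λ + 25 = 0.
Eigenvalues λ = -3 ± 4i (complex conjugate pair).
For λ=-3+4i: an eigenvector is (-1,2) - i(-2,3) = (-1 + 2i, 2 - 3i).
A real fundamental pair from Re and Im of e^((-3+4i)t)v: X_1 = e^(-3t)(cos(4t)·(-1,2) + sin(4t)·(-2,3)), X_2 = e^(-3t)(sin(4t)·(-1,2) - cos(4t)·(-2,3)).
General solution: K_1X_1 + K_2X_2.

p(t) = -2K_1e^(-3t)sin(4t) - K_1e^(-3t)cos(4t) - K_2e^(-3t)sin(4t) + 2K_2e^(-3t)cos(4t), q(t) = 3K_1e^(-3t)sin(4t) + 2K_1e^(-3t)cos(4t) + 2K_2e^(-3t)sin(4t) - 3K_2e^(-3t)cos(4t)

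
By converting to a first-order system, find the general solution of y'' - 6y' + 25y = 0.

Let x_1 = y, x_2 = y'. Then x_1' = x_2 and x_2' = -25x_1 + 6x_2.
A = [[0,1],[-25,6]]; det(A-λI) = λ^2 - 6λ + 25.
Eigenvalues λ = 3 ± 4i.

y(t) = c_1e^(3t)cos(4t) + c_2e^(3t)sin(4t)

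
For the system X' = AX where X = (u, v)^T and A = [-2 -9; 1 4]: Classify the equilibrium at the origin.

A = [[-2,-9],[1,4]]; det(A-λI) = λ^2 - 2λ + 1.
repeated λ = 1 with a single eigenvector.

unstable improper node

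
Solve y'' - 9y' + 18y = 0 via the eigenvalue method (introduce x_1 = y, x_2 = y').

y(t) = K_1e^(3t) + K_2e^(6t)

Let x_1 = y, x_2 = y'. Then x_1' = x_2 and x_2' = -18x_1 + 9x_2.
A = [[0,1],[-18,9]]; det(A-λI) = λ^2 - 9λ + 18.
Eigenvalues λ = 3, 6 with eigenvectors (1,3), (1,6).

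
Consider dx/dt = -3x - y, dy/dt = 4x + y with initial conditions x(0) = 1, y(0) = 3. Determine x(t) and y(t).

Coefficient matrix A = [[-3, -1], [4, 1]].
Characteristic polynomial det(A - λI) = λ^2 + 2λ + 1 = 0.
Single eigenvalue λ = -1 with algebraic multiplicity 2.
Eigenvector v = (-1,2); generalized eigenvector w with (A-λI)w=v is (0,1).
General solution: e^(-t)[K_1·v + K_2·(t·v + w)].
Applying x(0)=1, y(0)=3 gives K_1=-1, K_2=5.

x(t) = -5te^(-t) + e^(-t), y(t) = 10te^(-t) + 3e^(-t)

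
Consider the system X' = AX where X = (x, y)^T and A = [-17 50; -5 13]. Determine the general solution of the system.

x(t) = -c_1e^(-2t)sin(5t) - 3c_1e^(-2t)cos(5t) - 3c_2e^(-2t)sin(5t) + c_2e^(-2t)cos(5t), y(t) = -c_1e^(-2t)cos(5t) - c_2e^(-2t)sin(5t)

Coefficient matrix A = [[-17, 50], [-5, 13]].
Characteristic polynomial det(A - λI) = λ^2 + 4λ + 29 = 0.
Eigenvalues λ = -2 ± 5i (complex conjugate pair).
For λ=-2+5i: an eigenvector is (-3,-1) - i(-1,0) = (-3 + i, -1).
A real fundamental pair from Re and Im of e^((-2+5i)t)v: X_1 = e^(-2t)(cos(5t)·(-3,-1) + sin(5t)·(-1,0)), X_2 = e^(-2t)(sin(5t)·(-3,-1) - cos(5t)·(-1,0)).
General solution: c_1X_1 + c_2X_2.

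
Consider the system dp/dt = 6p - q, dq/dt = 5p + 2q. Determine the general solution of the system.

Coefficient matrix A = [[6, -1], [5, 2]].
Characteristic polynomial det(A - λI) = λ^2 - 8λ + 17 = 0.
Eigenvalues λ = 4 ± i (complex conjugate pair).
For λ=4+i: an eigenvector is (0,-1) - i(1,2) = (0 - i, -1 - 2i).
A real fundamental pair from Re and Im of e^((4+i)t)v: X_1 = e^(4t)(cos(t)·(0,-1) + sin(t)·(1,2)), X_2 = e^(4t)(sin(t)·(0,-1) - cos(t)·(1,2)).
General solution: c_1X_1 + c_2X_2.

p(t) = c_1e^(4t)sin(t) - c_2e^(4t)cos(t), q(t) = 2c_1e^(4t)sin(t) - c_1e^(4t)cos(t) - c_2e^(4t)sin(t) - 2c_2e^(4t)cos(t)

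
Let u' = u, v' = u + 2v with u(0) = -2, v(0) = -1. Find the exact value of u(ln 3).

A = [[1,0],[1,2]]; eigenvalues λ = 1, 2.
Eigenvectors: (1,-1) for λ=1, (0,1) for λ=2.
From the initial condition, c_1 = -2, c_2 = -3.
u(ln 3) = (-2)(3^1)(1) + (-3)(3^2)(0) = -6.

-6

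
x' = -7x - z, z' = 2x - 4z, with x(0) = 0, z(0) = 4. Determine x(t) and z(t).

Coefficient matrix A = [[-7, -1], [2, -4]].
Characteristic polynomial det(A - λI) = λ^2 + 11λ + 30 = 0.
Eigenvalues λ = -5, -6.
For λ=-5: (A-λI) row 1 is [-2, -1], so an eigenvector is (-1, 2).
For λ=-6: (A-λI) row 1 is [-1, -1], so an eigenvector is (1, -1).
General solution: K_1e^(-5t)(-1,2) + K_2e^(-6t)(1,-1).
Applying x(0)=0, z(0)=4 gives K_1=4, K_2=4.

x(t) = -4e^(-5t) + 4e^(-6t), z(t) = 8e^(-5t) - 4e^(-6t)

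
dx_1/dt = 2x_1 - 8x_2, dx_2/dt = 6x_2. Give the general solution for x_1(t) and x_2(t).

Coefficient matrix A = [[2, -8], [0, 6]].
Characteristic polynomial det(A - λI) = λ^2 - 8λ + 12 = 0.
Eigenvalues λ = 6, 2.
For λ=6: (A-λI) row 1 is [-4, -8], so an eigenvector is (-2, 1).
For λ=2: (A-λI) row 1 is [0, -8], so an eigenvector is (-1, 0).
General solution: C_1e^(6t)(-2,1) + C_2e^(2t)(-1,0).

x_1(t) = -2C_1e^(6t) - C_2e^(2t), x_2(t) = C_1e^(6t)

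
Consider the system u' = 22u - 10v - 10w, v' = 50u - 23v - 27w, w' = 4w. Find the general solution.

u(t) = K_1e^(2t) + 2K_2e^(-3t), v(t) = 2K_1e^(2t) + 5K_2e^(-3t) - K_3e^(4t), w(t) = K_3e^(4t)

Coefficient matrix A = [[22, -10, -10], [50, -23, -27], [0, 0, 4]].
det(A - λI) = 0 gives eigenvalues λ = 2, -3, 4.
For λ=2: eigenvector (1,2,0).
For λ=-3: eigenvector (2,5,0).
For λ=4: eigenvector (0,-1,1).
General solution: K_1e^(2t)(1,2,0) + K_2e^(-3t)(2,5,0) + K_3e^(4t)(0,-1,1).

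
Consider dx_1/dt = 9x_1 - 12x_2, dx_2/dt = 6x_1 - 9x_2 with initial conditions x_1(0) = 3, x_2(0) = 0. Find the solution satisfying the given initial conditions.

x_1(t) = 6e^(3t) - 3e^(-3t), x_2(t) = 3e^(3t) - 3e^(-3t)

Coefficient matrix A = [[9, -12], [6, -9]].
Characteristic polynomial det(A - λI) = λ^2 - 9 = 0.
Eigenvalues λ = 3, -3.
For λ=3: (A-λI) row 1 is [6, -12], so an eigenvector is (2, 1).
For λ=-3: (A-λI) row 1 is [12, -12], so an eigenvector is (1, 1).
General solution: K_1e^(3t)(2,1) + K_2e^(-3t)(1,1).
Applying x_1(0)=3, x_2(0)=0 gives K_1=3, K_2=-3.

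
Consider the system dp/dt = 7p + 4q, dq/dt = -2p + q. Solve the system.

p(t) = K_1e^(3t) - 2K_2e^(5t), q(t) = -K_1e^(3t) + K_2e^(5t)

Coefficient matrix A = [[7, 4], [-2, 1]].
Characteristic polynomial det(A - λI) = λ^2 - 8λ + 15 = 0.
Eigenvalues λ = 3, 5.
For λ=3: (A-λI) row 1 is [4, 4], so an eigenvector is (1, -1).
For λ=5: (A-λI) row 1 is [2, 4], so an eigenvector is (-2, 1).
General solution: K_1e^(3t)(1,-1) + K_2e^(5t)(-2,1).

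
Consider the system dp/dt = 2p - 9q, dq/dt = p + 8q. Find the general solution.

Coefficient matrix A = [[2, -9], [1, 8]].
Characteristic polynomial det(A - λI) = λ^2 - 10λ + 25 = 0.
Single eigenvalue λ = 5 with algebraic multiplicity 2.
Eigenvector v = (3,-1); generalized eigenvector w with (A-λI)w=v is (2,-1).
General solution: e^(5t)[C_1·v + C_2·(t·v + w)].

p(t) = 3C_1e^(5t) + 3C_2te^(5t) + 2C_2e^(5t), q(t) = -C_1e^(5t) - C_2te^(5t) - C_2e^(5t)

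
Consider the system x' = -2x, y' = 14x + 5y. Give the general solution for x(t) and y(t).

Coefficient matrix A = [[-2, 0], [14, 5]].
Characteristic polynomial det(A - λI) = λ^2 - 3λ - 10 = 0.
Eigenvalues λ = -2, 5.
For λ=-2: (A-λI) row 2 is [14, 7], so an eigenvector is (-1, 2).
For λ=5: (A-λI) row 1 is [-7, 0], so an eigenvector is (0, -1).
General solution: K_1e^(-2t)(-1,2) + K_2e^(5t)(0,-1).

x(t) = -K_1e^(-2t), y(t) = 2K_1e^(-2t) - K_2e^(5t)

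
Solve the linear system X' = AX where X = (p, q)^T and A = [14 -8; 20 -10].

Coefficient matrix A = [[14, -8], [20, -10]].
Characteristic polynomial det(A - λI) = λ^2 - 4λ + 20 = 0.
Eigenvalues λ = 2 ± 4i (complex conjugate pair).
For λ=2+4i: an eigenvector is (1,2) - i(-1,-1) = (1 + i, 2 + i).
A real fundamental pair from Re and Im of e^((2+4i)t)v: X_1 = e^(2t)(cos(4t)·(1,2) + sin(4t)·(-1,-1)), X_2 = e^(2t)(sin(4t)·(1,2) - cos(4t)·(-1,-1)).
General solution: c_1X_1 + c_2X_2.

p(t) = -c_1e^(2t)sin(4t) + c_1e^(2t)cos(4t) + c_2e^(2t)sin(4t) + c_2e^(2t)cos(4t), q(t) = -c_1e^(2t)sin(4t) + 2c_1e^(2t)cos(4t) + 2c_2e^(2t)sin(4t) + c_2e^(2t)cos(4t)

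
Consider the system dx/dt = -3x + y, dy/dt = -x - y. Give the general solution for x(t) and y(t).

x(t) = c_1e^(-2t) + c_2te^(-2t) + 2c_2e^(-2t), y(t) = c_1e^(-2t) + c_2te^(-2t) + 3c_2e^(-2t)

Coefficient matrix A = [[-3, 1], [-1, -1]].
Characteristic polynomial det(A - λI) = λ^2 + 4λ + 4 = 0.
Single eigenvalue λ = -2 with algebraic multiplicity 2.
Eigenvector v = (1,1); generalized eigenvector w with (A-λI)w=v is (2,3).
General solution: e^(-2t)[c_1·v + c_2·(t·v + w)].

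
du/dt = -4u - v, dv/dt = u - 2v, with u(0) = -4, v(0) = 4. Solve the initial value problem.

Coefficient matrix A = [[-4, -1], [1, -2]].
Characteristic polynomial det(A - λI) = λ^2 + 6λ + 9 = 0.
Single eigenvalue λ = -3 with algebraic multiplicity 2.
Eigenvector v = (-1,1); generalized eigenvector w with (A-λI)w=v is (3,-2).
General solution: e^(-3t)[c_1·v + c_2·(t·v + w)].
Applying u(0)=-4, v(0)=4 gives c_1=4, c_2=0.

u(t) = -4e^(-3t), v(t) = 4e^(-3t)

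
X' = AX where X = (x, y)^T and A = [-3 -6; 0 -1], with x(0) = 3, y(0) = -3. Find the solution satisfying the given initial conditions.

x(t) = 9e^(-t) - 6e^(-3t), y(t) = -3e^(-t)

Coefficient matrix A = [[-3, -6], [0, -1]].
Characteristic polynomial det(A - λI) = λ^2 + 4λ + 3 = 0.
Eigenvalues λ = -1, -3.
For λ=-1: (A-λI) row 1 is [-2, -6], so an eigenvector is (3, -1).
For λ=-3: (A-λI) row 1 is [0, -6], so an eigenvector is (1, 0).
General solution: K_1e^(-t)(3,-1) + K_2e^(-3t)(1,0).
Applying x(0)=3, y(0)=-3 gives K_1=3, K_2=-6.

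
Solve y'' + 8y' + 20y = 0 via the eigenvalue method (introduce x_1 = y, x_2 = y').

Let x_1 = y, x_2 = y'. Then x_1' = x_2 and x_2' = -20x_1 - 8x_2.
A = [[0,1],[-20,-8]]; det(A-λI) = λ^2 + 8λ + 20.
Eigenvalues λ = -4 ± 2i.

y(t) = c_1e^(-4t)cos(2t) + c_2e^(-4t)sin(2t)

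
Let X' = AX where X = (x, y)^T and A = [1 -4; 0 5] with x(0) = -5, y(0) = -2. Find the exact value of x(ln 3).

465

A = [[1,-4],[0,5]]; eigenvalues λ = 5, 1.
Eigenvectors: (1,-1) for λ=5, (1,0) for λ=1.
From the initial condition, c_1 = 2, c_2 = -7.
x(ln 3) = (2)(3^5)(1) + (-7)(3^1)(1) = 465.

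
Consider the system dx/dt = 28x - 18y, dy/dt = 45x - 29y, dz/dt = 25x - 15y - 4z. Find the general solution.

x(t) = -3C_1e^(-2t) + 2C_2e^(t), y(t) = -5C_1e^(-2t) + 3C_2e^(t), z(t) = C_2e^(t) + C_3e^(-4t)

Coefficient matrix A = [[28, -18, 0], [45, -29, 0], [25, -15, -4]].
det(A - λI) = 0 gives eigenvalues λ = -2, 1, -4.
For λ=-2: eigenvector (-3,-5,0).
For λ=1: eigenvector (2,3,1).
For λ=-4: eigenvector (0,0,1).
General solution: C_1e^(-2t)(-3,-5,0) + C_2e^(t)(2,3,1) + C_3e^(-4t)(0,0,1).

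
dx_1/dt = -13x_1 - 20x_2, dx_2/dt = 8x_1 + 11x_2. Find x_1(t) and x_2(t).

Coefficient matrix A = [[-13, -20], [8, 11]].
Characteristic polynomial det(A - λI) = λ^2 + 2λ + 17 = 0.
Eigenvalues λ = -1 ± 4i (complex conjugate pair).
For λ=-1+4i: an eigenvector is (-2,1) - i(1,-1) = (-2 - i, 1 + i).
A real fundamental pair from Re and Im of e^((-1+4i)t)v: X_1 = e^(-t)(cos(4t)·(-2,1) + sin(4t)·(1,-1)), X_2 = e^(-t)(sin(4t)·(-2,1) - cos(4t)·(1,-1)).
General solution: K_1X_1 + K_2X_2.

x_1(t) = K_1e^(-t)sin(4t) - 2K_1e^(-t)cos(4t) - 2K_2e^(-t)sin(4t) - K_2e^(-t)cos(4t), x_2(t) = -K_1e^(-t)sin(4t) + K_1e^(-t)cos(4t) + K_2e^(-t)sin(4t) + K_2e^(-t)cos(4t)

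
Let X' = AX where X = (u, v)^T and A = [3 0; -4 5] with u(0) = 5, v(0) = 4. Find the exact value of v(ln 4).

A = [[3,0],[-4,5]]; eigenvalues λ = 3, 5.
Eigenvectors: (1,2) for λ=3, (0,-1) for λ=5.
From the initial condition, c_1 = 5, c_2 = 6.
v(ln 4) = (5)(4^3)(2) + (6)(4^5)(-1) = -5504.

-5504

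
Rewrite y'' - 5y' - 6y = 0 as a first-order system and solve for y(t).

y(t) = K_1e^(6t) + K_2e^(-t)

Let x_1 = y, x_2 = y'. Then x_1' = x_2 and x_2' = 6x_1 + 5x_2.
A = [[0,1],[6,5]]; det(A-λI) = λ^2 - 5λ - 6.
Eigenvalues λ = 6, -1 with eigenvectors (1,6), (1,-1).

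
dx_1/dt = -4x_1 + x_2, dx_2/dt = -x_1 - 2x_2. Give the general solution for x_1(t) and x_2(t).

x_1(t) = -c_1e^(-3t) - c_2te^(-3t) + c_2e^(-3t), x_2(t) = -c_1e^(-3t) - c_2te^(-3t)

Coefficient matrix A = [[-4, 1], [-1, -2]].
Characteristic polynomial det(A - λI) = λ^2 + 6λ + 9 = 0.
Single eigenvalue λ = -3 with algebraic multiplicity 2.
Eigenvector v = (-1,-1); generalized eigenvector w with (A-λI)w=v is (1,0).
General solution: e^(-3t)[c_1·v + c_2·(t·v + w)].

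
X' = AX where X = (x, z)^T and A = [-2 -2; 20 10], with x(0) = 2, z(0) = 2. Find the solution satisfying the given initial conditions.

Coefficient matrix A = [[-2, -2], [20, 10]].
Characteristic polynomial det(A - λI) = λ^2 - 8λ + 20 = 0.
Eigenvalues λ = 4 ± 2i (complex conjugate pair).
For λ=4+2i: an eigenvector is (1,-3) - i(0,1) = (1, -3 - i).
A real fundamental pair from Re and Im of e^((4+2i)t)v: X_1 = e^(4t)(cos(2t)·(1,-3) + sin(2t)·(0,1)), X_2 = e^(4t)(sin(2t)·(1,-3) - cos(2t)·(0,1)).
General solution: K_1X_1 + K_2X_2.
Applying x(0)=2, z(0)=2 gives K_1=2, K_2=-8.

x(t) = -8e^(4t)sin(2t) + 2e^(4t)cos(2t), z(t) = 26e^(4t)sin(2t) + 2e^(4t)cos(2t)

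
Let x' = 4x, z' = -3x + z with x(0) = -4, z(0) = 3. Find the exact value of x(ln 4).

A = [[4,0],[-3,1]]; eigenvalues λ = 4, 1.
Eigenvectors: (1,-1) for λ=4, (0,-1) for λ=1.
From the initial condition, c_1 = -4, c_2 = 1.
x(ln 4) = (-4)(4^4)(1) + (1)(4^1)(0) = -1024.

-1024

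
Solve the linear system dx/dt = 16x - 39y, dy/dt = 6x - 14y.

x(t) = 2K_1e^(t)sin(3t) + 3K_1e^(t)cos(3t) + 3K_2e^(t)sin(3t) - 2K_2e^(t)cos(3t), y(t) = K_1e^(t)sin(3t) + K_1e^(t)cos(3t) + K_2e^(t)sin(3t) - K_2e^(t)cos(3t)

Coefficient matrix A = [[16, -39], [6, -14]].
Characteristic polynomial det(A - λI) = λ^2 - 2λ + 10 = 0.
Eigenvalues λ = 1 ± 3i (complex conjugate pair).
For λ=1+3i: an eigenvector is (3,1) - i(2,1) = (3 - 2i, 1 - i).
A real fundamental pair from Re and Im of e^((1+3i)t)v: X_1 = e^(t)(cos(3t)·(3,1) + sin(3t)·(2,1)), X_2 = e^(t)(sin(3t)·(3,1) - cos(3t)·(2,1)).
General solution: K_1X_1 + K_2X_2.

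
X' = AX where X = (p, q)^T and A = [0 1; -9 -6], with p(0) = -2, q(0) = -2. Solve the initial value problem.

Coefficient matrix A = [[0, 1], [-9, -6]].
Characteristic polynomial det(A - λI) = λ^2 + 6λ + 9 = 0.
Single eigenvalue λ = -3 with algebraic multiplicity 2.
Eigenvector v = (1,-3); generalized eigenvector w with (A-λI)w=v is (1,-2).
General solution: e^(-3t)[K_1·v + K_2·(t·v + w)].
Applying p(0)=-2, q(0)=-2 gives K_1=6, K_2=-8.

p(t) = -8te^(-3t) - 2e^(-3t), q(t) = 24te^(-3t) - 2e^(-3t)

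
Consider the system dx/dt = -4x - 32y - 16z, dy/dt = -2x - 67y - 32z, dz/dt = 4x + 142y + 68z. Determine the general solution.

Coefficient matrix A = [[-4, -32, -16], [-2, -67, -32], [4, 142, 68]].
det(A - λI) = 0 gives eigenvalues λ = -3, -4, 4.
For λ=-3: eigenvector (0,1,-2).
For λ=-4: eigenvector (1,2,-4).
For λ=4: eigenvector (-2,-4,9).
General solution: C_1e^(-3t)(0,1,-2) + C_2e^(-4t)(1,2,-4) + C_3e^(4t)(-2,-4,9).

x(t) = C_2e^(-4t) - 2C_3e^(4t), y(t) = C_1e^(-3t) + 2C_2e^(-4t) - 4C_3e^(4t), z(t) = -2C_1e^(-3t) - 4C_2e^(-4t) + 9C_3e^(4t)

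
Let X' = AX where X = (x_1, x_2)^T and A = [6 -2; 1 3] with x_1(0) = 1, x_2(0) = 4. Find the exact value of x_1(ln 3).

-891

A = [[6,-2],[1,3]]; eigenvalues λ = 5, 4.
Eigenvectors: (-2,-1) for λ=5, (-1,-1) for λ=4.
From the initial condition, c_1 = 3, c_2 = -7.
x_1(ln 3) = (3)(3^5)(-2) + (-7)(3^4)(-1) = -891.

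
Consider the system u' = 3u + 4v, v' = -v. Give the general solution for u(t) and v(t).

u(t) = c_1e^(-t) - c_2e^(3t), v(t) = -c_1e^(-t)

Coefficient matrix A = [[3, 4], [0, -1]].
Characteristic polynomial det(A - λI) = λ^2 - 2λ - 3 = 0.
Eigenvalues λ = -1, 3.
For λ=-1: (A-λI) row 1 is [4, 4], so an eigenvector is (1, -1).
For λ=3: (A-λI) row 1 is [0, 4], so an eigenvector is (-1, 0).
General solution: c_1e^(-t)(1,-1) + c_2e^(3t)(-1,0).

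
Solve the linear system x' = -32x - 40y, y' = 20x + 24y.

Coefficient matrix A = [[-32, -40], [20, 24]].
Characteristic polynomial det(A - λI) = λ^2 + 8λ + 32 = 0.
Eigenvalues λ = -4 ± 4i (complex conjugate pair).
For λ=-4+4i: an eigenvector is (-1,1) - i(-3,2) = (-1 + 3i, 1 - 2i).
A real fundamental pair from Re and Im of e^((-4+4i)t)v: X_1 = e^(-4t)(cos(4t)·(-1,1) + sin(4t)·(-3,2)), X_2 = e^(-4t)(sin(4t)·(-1,1) - cos(4t)·(-3,2)).
General solution: K_1X_1 + K_2X_2.

x(t) = -3K_1e^(-4t)sin(4t) - K_1e^(-4t)cos(4t) - K_2e^(-4t)sin(4t) + 3K_2e^(-4t)cos(4t), y(t) = 2K_1e^(-4t)sin(4t) + K_1e^(-4t)cos(4t) + K_2e^(-4t)sin(4t) - 2K_2e^(-4t)cos(4t)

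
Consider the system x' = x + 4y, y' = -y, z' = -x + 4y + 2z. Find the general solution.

Coefficient matrix A = [[1, 4, 0], [0, -1, 0], [-1, 4, 2]].
det(A - λI) = 0 gives eigenvalues λ = 1, 2, -1.
For λ=1: eigenvector (1,0,1).
For λ=2: eigenvector (0,0,1).
For λ=-1: eigenvector (-2,1,-2).
General solution: K_1e^(t)(1,0,1) + K_2e^(2t)(0,0,1) + K_3e^(-t)(-2,1,-2).

x(t) = K_1e^(t) - 2K_3e^(-t), y(t) = K_3e^(-t), z(t) = K_1e^(t) + K_2e^(2t) - 2K_3e^(-t)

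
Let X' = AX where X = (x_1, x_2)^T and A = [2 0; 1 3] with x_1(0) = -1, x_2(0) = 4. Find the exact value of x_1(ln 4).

-16

A = [[2,0],[1,3]]; eigenvalues λ = 3, 2.
Eigenvectors: (0,-1) for λ=3, (1,-1) for λ=2.
From the initial condition, c_1 = -3, c_2 = -1.
x_1(ln 4) = (-3)(4^3)(0) + (-1)(4^2)(1) = -16.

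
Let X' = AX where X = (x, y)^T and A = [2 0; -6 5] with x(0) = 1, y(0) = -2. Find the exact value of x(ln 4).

A = [[2,0],[-6,5]]; eigenvalues λ = 5, 2.
Eigenvectors: (0,1) for λ=5, (-1,-2) for λ=2.
From the initial condition, c_1 = -4, c_2 = -1.
x(ln 4) = (-4)(4^5)(0) + (-1)(4^2)(-1) = 16.

16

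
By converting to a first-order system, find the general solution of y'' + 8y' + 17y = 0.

Let x_1 = y, x_2 = y'. Then x_1' = x_2 and x_2' = -17x_1 - 8x_2.
A = [[0,1],[-17,-8]]; det(A-λI) = λ^2 + 8λ + 17.
Eigenvalues λ = -4 ± i.

y(t) = c_1e^(-4t)cos(t) + c_2e^(-4t)sin(t)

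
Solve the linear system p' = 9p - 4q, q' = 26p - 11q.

p(t) = c_1e^(-t)sin(2t) - c_1e^(-t)cos(2t) - c_2e^(-t)sin(2t) - c_2e^(-t)cos(2t), q(t) = 2c_1e^(-t)sin(2t) - 3c_1e^(-t)cos(2t) - 3c_2e^(-t)sin(2t) - 2c_2e^(-t)cos(2t)

Coefficient matrix A = [[9, -4], [26, -11]].
Characteristic polynomial det(A - λI) = λ^2 + 2λ + 5 = 0.
Eigenvalues λ = -1 ± 2i (complex conjugate pair).
For λ=-1+2i: an eigenvector is (-1,-3) - i(1,2) = (-1 - i, -3 - 2i).
A real fundamental pair from Re and Im of e^((-1+2i)t)v: X_1 = e^(-t)(cos(2t)·(-1,-3) + sin(2t)·(1,2)), X_2 = e^(-t)(sin(2t)·(-1,-3) - cos(2t)·(1,2)).
General solution: c_1X_1 + c_2X_2.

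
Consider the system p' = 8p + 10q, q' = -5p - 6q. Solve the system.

p(t) = -3K_1e^(t)sin(t) + K_1e^(t)cos(t) + K_2e^(t)sin(t) + 3K_2e^(t)cos(t), q(t) = 2K_1e^(t)sin(t) - K_1e^(t)cos(t) - K_2e^(t)sin(t) - 2K_2e^(t)cos(t)

Coefficient matrix A = [[8, 10], [-5, -6]].
Characteristic polynomial det(A - λI) = λ^2 - 2λ + 2 = 0.
Eigenvalues λ = 1 ± i (complex conjugate pair).
For λ=1+i: an eigenvector is (1,-1) - i(-3,2) = (1 + 3i, -1 - 2i).
A real fundamental pair from Re and Im of e^((1+i)t)v: X_1 = e^(t)(cos(t)·(1,-1) + sin(t)·(-3,2)), X_2 = e^(t)(sin(t)·(1,-1) - cos(t)·(-3,2)).
General solution: K_1X_1 + K_2X_2.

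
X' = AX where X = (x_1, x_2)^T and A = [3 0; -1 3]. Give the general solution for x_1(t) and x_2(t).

Coefficient matrix A = [[3, 0], [-1, 3]].
Characteristic polynomial det(A - λI) = λ^2 - 6λ + 9 = 0.
Single eigenvalue λ = 3 with algebraic multiplicity 2.
Eigenvector v = (0,-1); generalized eigenvector w with (A-λI)w=v is (1,-3).
General solution: e^(3t)[c_1·v + c_2·(t·v + w)].

x_1(t) = c_2e^(3t), x_2(t) = -c_1e^(3t) - c_2te^(3t) - 3c_2e^(3t)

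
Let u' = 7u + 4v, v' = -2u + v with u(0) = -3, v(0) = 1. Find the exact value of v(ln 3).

459

A = [[7,4],[-2,1]]; eigenvalues λ = 5, 3.
Eigenvectors: (2,-1) for λ=5, (1,-1) for λ=3.
From the initial condition, c_1 = -2, c_2 = 1.
v(ln 3) = (-2)(3^5)(-1) + (1)(3^3)(-1) = 459.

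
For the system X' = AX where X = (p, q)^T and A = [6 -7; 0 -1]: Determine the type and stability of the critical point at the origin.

A = [[6,-7],[0,-1]]; det(A-λI) = λ^2 - 5λ - 6.
λ = -1, 6: opposite signs.

saddle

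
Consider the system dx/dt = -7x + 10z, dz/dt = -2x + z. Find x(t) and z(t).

x(t) = 2K_1e^(-3t)sin(2t) - K_1e^(-3t)cos(2t) - K_2e^(-3t)sin(2t) - 2K_2e^(-3t)cos(2t), z(t) = K_1e^(-3t)sin(2t) - K_2e^(-3t)cos(2t)

Coefficient matrix A = [[-7, 10], [-2, 1]].
Characteristic polynomial det(A - λI) = λ^2 + 6λ + 13 = 0.
Eigenvalues λ = -3 ± 2i (complex conjugate pair).
For λ=-3+2i: an eigenvector is (-1,0) - i(2,1) = (-1 - 2i, 0 - i).
A real fundamental pair from Re and Im of e^((-3+2i)t)v: X_1 = e^(-3t)(cos(2t)·(-1,0) + sin(2t)·(2,1)), X_2 = e^(-3t)(sin(2t)·(-1,0) - cos(2t)·(2,1)).
General solution: K_1X_1 + K_2X_2.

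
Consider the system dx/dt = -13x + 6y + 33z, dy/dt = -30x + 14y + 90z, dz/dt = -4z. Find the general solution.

x(t) = C_1e^(-t) + 2C_2e^(2t) - 3C_3e^(-4t), y(t) = 2C_1e^(-t) + 5C_2e^(2t) - 10C_3e^(-4t), z(t) = C_3e^(-4t)

Coefficient matrix A = [[-13, 6, 33], [-30, 14, 90], [0, 0, -4]].
det(A - λI) = 0 gives eigenvalues λ = -1, 2, -4.
For λ=-1: eigenvector (1,2,0).
For λ=2: eigenvector (2,5,0).
For λ=-4: eigenvector (-3,-10,1).
General solution: C_1e^(-t)(1,2,0) + C_2e^(2t)(2,5,0) + C_3e^(-4t)(-3,-10,1).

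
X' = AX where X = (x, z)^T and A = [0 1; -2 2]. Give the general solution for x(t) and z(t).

x(t) = -C_1e^(t)cos(t) - C_2e^(t)sin(t), z(t) = C_1e^(t)sin(t) - C_1e^(t)cos(t) - C_2e^(t)sin(t) - C_2e^(t)cos(t)

Coefficient matrix A = [[0, 1], [-2, 2]].
Characteristic polynomial det(A - λI) = λ^2 - 2λ + 2 = 0.
Eigenvalues λ = 1 ± i (complex conjugate pair).
For λ=1+i: an eigenvector is (-1,-1) - i(0,1) = (-1, -1 - i).
A real fundamental pair from Re and Im of e^((1+i)t)v: X_1 = e^(t)(cos(t)·(-1,-1) + sin(t)·(0,1)), X_2 = e^(t)(sin(t)·(-1,-1) - cos(t)·(0,1)).
General solution: C_1X_1 + C_2X_2.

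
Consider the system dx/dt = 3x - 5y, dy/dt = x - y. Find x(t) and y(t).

Coefficient matrix A = [[3, -5], [1, -1]].
Characteristic polynomial det(A - λI) = λ^2 - 2λ + 2 = 0.
Eigenvalues λ = 1 ± i (complex conjugate pair).
For λ=1+i: an eigenvector is (1,0) - i(2,1) = (1 - 2i, 0 - i).
A real fundamental pair from Re and Im of e^((1+i)t)v: X_1 = e^(t)(cos(t)·(1,0) + sin(t)·(2,1)), X_2 = e^(t)(sin(t)·(1,0) - cos(t)·(2,1)).
General solution: c_1X_1 + c_2X_2.

x(t) = 2c_1e^(t)sin(t) + c_1e^(t)cos(t) + c_2e^(t)sin(t) - 2c_2e^(t)cos(t), y(t) = c_1e^(t)sin(t) - c_2e^(t)cos(t)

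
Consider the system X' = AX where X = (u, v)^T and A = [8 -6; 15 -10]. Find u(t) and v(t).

Coefficient matrix A = [[8, -6], [15, -10]].
Characteristic polynomial det(A - λI) = λ^2 + 2λ + 10 = 0.
Eigenvalues λ = -1 ± 3i (complex conjugate pair).
For λ=-1+3i: an eigenvector is (1,2) - i(-1,-1) = (1 + i, 2 + i).
A real fundamental pair from Re and Im of e^((-1+3i)t)v: X_1 = e^(-t)(cos(3t)·(1,2) + sin(3t)·(-1,-1)), X_2 = e^(-t)(sin(3t)·(1,2) - cos(3t)·(-1,-1)).
General solution: C_1X_1 + C_2X_2.

u(t) = -C_1e^(-t)sin(3t) + C_1e^(-t)cos(3t) + C_2e^(-t)sin(3t) + C_2e^(-t)cos(3t), v(t) = -C_1e^(-t)sin(3t) + 2C_1e^(-t)cos(3t) + 2C_2e^(-t)sin(3t) + C_2e^(-t)cos(3t)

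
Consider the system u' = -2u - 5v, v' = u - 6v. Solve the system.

u(t) = 2c_1e^(-4t)sin(t) + c_1e^(-4t)cos(t) + c_2e^(-4t)sin(t) - 2c_2e^(-4t)cos(t), v(t) = c_1e^(-4t)sin(t) - c_2e^(-4t)cos(t)

Coefficient matrix A = [[-2, -5], [1, -6]].
Characteristic polynomial det(A - λI) = λ^2 + 8λ + 17 = 0.
Eigenvalues λ = -4 ± i (complex conjugate pair).
For λ=-4+i: an eigenvector is (1,0) - i(2,1) = (1 - 2i, 0 - i).
A real fundamental pair from Re and Im of e^((-4+i)t)v: X_1 = e^(-4t)(cos(t)·(1,0) + sin(t)·(2,1)), X_2 = e^(-4t)(sin(t)·(1,0) - cos(t)·(2,1)).
General solution: c_1X_1 + c_2X_2.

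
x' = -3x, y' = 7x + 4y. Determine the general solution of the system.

x(t) = C_2e^(-3t), y(t) = -C_1e^(4t) - C_2e^(-3t)

Coefficient matrix A = [[-3, 0], [7, 4]].
Characteristic polynomial det(A - λI) = λ^2 - λ - 12 = 0.
Eigenvalues λ = 4, -3.
For λ=4: (A-λI) row 1 is [-7, 0], so an eigenvector is (0, -1).
For λ=-3: (A-λI) row 2 is [7, 7], so an eigenvector is (1, -1).
General solution: C_1e^(4t)(0,-1) + C_2e^(-3t)(1,-1).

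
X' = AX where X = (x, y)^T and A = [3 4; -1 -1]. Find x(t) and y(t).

Coefficient matrix A = [[3, 4], [-1, -1]].
Characteristic polynomial det(A - λI) = λ^2 - 2λ + 1 = 0.
Single eigenvalue λ = 1 with algebraic multiplicity 2.
Eigenvector v = (2,-1); generalized eigenvector w with (A-λI)w=v is (-1,1).
General solution: e^(t)[c_1·v + c_2·(t·v + w)].

x(t) = 2c_1e^(t) + 2c_2te^(t) - c_2e^(t), y(t) = -c_1e^(t) - c_2te^(t) + c_2e^(t)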